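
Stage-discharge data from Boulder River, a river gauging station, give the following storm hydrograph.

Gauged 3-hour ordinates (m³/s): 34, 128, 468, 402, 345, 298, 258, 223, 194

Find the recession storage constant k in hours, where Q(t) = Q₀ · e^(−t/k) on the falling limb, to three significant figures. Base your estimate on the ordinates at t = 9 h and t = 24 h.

k ≈ 20.6 h

On the falling limb, Q drops from 402 to 194 m³/s between t = 9 h and t = 24 h (Δt = 15 h).
k = −Δt / ln(Q₂/Q₁) = −15 / ln(194/402) = 20.6 h.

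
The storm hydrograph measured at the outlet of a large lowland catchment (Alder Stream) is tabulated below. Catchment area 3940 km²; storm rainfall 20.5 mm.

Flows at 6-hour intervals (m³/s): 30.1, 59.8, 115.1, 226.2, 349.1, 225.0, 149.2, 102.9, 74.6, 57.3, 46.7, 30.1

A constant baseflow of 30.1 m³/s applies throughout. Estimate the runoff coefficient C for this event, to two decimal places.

ΣQ_DR = 1105 m³/s; V = ΣQ_DR·Δt = 2.387 × 10^7 m³.
Runoff depth d = V / A = 6.057 mm.
C = d / P = 6.057 / 20.5 = 0.30.

C ≈ 0.30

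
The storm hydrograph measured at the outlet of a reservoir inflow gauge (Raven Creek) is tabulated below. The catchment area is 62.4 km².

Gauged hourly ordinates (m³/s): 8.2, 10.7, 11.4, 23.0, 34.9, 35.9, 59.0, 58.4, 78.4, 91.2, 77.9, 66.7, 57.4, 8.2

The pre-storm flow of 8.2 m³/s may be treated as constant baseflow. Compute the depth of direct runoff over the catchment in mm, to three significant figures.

Direct runoff: 0.0, 2.5, 3.2, 14.8, 26.7, 27.7, 50.8, 50.2, 70.2, 83.0, 69.7, 58.5, 49.2, 0.0 m³/s; ΣQ_DR = 506.5 m³/s.
V = ΣQ_DR · Δt = 506.5 × 3600 s = 1.823 × 10^6 m³.
Over A = 62.4 km², depth = V / A = 29.2 mm.

d ≈ 29.2 mm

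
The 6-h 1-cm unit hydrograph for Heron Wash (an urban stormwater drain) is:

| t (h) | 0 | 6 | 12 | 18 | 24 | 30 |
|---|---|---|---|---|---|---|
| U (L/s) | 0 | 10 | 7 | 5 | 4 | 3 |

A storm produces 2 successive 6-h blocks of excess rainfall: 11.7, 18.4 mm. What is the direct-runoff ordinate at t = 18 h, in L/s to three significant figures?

By discrete convolution, Q_j = Σ (P_i / 10 mm) · U_{j−i}.
At t = 18 h (j=3): Q = (11.7/10)·5 + (18.4/10)·7 = 18.7 L/s.

Q ≈ 18.7 L/s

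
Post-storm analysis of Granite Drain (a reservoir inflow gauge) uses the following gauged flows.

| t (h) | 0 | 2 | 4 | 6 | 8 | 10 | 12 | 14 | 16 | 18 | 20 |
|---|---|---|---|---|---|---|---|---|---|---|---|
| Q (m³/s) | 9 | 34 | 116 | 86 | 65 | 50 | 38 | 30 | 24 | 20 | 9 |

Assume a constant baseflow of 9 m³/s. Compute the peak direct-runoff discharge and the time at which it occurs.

Q_p = 107.0 m³/s at t = 4 h

Subtracting baseflow gives direct-runoff ordinates: 0.0, 25.0, 107.0, 77.0, 56.0, 41.0, 29.0, 21.0, 15.0, 11.0, 0.0 m³/s.
The maximum is 107.0 m³/s, occurring at the reading for t = 4 h.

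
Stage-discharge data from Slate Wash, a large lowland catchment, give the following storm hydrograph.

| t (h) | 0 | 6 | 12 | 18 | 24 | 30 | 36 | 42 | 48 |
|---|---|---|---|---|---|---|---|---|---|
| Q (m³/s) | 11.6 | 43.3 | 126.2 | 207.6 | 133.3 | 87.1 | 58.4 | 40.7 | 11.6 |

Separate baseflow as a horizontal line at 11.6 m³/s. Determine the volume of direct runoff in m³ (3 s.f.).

Direct-runoff ordinates (Q − Q_b): 0.0, 31.7, 114.6, 196.0, 121.7, 75.5, 46.8, 29.1, 0.0 m³/s.
ΣQ_DR = 615.4 m³/s.
With Δt = 6 h = 21600 s, V = ΣQ_DR · Δt = 615.4 × 21600 = 1.33 × 10^7 m³.

V ≈ 1.33 × 10^7 m³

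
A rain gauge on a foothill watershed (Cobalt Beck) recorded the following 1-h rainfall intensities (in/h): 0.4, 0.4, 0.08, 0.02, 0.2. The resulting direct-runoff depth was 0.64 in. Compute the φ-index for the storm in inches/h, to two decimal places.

Only the 3 blocks with intensity above φ contribute runoff: 0.4, 0.4, 0.2 in/h.
Σ(I−φ)·Δt = d  ⇒  (0.4+0.4+0.2 − 3φ)·1 = 0.64
φ = (1.000 − 0.64/1) / 3 = 0.12 in/h.

φ ≈ 0.12 in/h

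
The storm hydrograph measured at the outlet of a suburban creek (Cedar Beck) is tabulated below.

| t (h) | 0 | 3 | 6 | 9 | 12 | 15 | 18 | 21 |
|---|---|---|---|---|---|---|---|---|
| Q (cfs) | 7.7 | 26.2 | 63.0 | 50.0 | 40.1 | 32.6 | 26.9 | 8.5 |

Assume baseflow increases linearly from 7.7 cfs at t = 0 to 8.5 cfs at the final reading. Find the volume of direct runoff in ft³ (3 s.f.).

V ≈ 2.05 × 10^6 ft³

Direct-runoff ordinates (Q − Q_b): 0.00, 18.39, 55.07, 41.96, 31.94, 24.33, 18.51, 0.00 cfs.
ΣQ_DR = 190.2 cfs.
With Δt = 3 h = 10800 s, V = ΣQ_DR · Δt = 190.2 × 10800 = 2.05 × 10^6 ft³.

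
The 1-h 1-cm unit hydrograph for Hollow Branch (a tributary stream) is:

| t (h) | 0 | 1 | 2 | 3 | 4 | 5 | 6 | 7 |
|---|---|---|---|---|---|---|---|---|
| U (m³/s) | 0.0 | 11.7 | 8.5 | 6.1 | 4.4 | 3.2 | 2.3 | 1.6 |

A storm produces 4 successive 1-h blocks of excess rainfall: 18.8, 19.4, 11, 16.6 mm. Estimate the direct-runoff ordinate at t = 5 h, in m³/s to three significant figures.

Q ≈ 35.4 m³/s

By discrete convolution, Q_j = Σ (P_i / 10 mm) · U_{j−i}.
At t = 5 h (j=5): Q = (18.8/10)·3.2 + (19.4/10)·4.4 + (11/10)·6.1 + (16.6/10)·8.5 = 35.4 m³/s.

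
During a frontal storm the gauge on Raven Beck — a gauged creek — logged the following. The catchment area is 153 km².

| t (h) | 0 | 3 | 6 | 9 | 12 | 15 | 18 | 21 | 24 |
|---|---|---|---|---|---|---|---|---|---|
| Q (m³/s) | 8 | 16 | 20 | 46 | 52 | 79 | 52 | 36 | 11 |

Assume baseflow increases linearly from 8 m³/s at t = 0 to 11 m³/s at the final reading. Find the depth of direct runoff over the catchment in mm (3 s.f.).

Direct runoff: 0.00, 7.62, 11.25, 36.88, 42.50, 69.12, 41.75, 25.38, 0.00 m³/s; ΣQ_DR = 234.5 m³/s.
V = ΣQ_DR · Δt = 234.5 × 10800 s = 2.533 × 10^6 m³.
Over A = 153 km², depth = V / A = 16.6 mm.

d ≈ 16.6 mm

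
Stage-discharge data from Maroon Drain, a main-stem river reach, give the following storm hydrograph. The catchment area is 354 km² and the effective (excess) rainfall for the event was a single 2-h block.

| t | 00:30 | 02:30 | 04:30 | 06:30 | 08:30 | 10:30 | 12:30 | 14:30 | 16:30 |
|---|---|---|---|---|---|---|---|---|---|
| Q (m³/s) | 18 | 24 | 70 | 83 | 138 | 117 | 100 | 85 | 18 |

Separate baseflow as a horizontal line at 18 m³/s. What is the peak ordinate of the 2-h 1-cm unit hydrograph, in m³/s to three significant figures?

U_p ≈ 120 m³/s

Direct runoff: 0.0, 6.0, 52.0, 65.0, 120.0, 99.0, 82.0, 67.0, 0.0 m³/s; ΣQ_DR = 491.0 m³/s, peak = 120.0 m³/s.
Runoff depth d = ΣQ_DR·Δt / A = 491.0 × 7200 / (354 km²) = 9.986 mm.
The 1-cm UH is the DRH scaled by (10 mm)/d, so U_p = 120.0 × 10/9.986 = 120 m³/s.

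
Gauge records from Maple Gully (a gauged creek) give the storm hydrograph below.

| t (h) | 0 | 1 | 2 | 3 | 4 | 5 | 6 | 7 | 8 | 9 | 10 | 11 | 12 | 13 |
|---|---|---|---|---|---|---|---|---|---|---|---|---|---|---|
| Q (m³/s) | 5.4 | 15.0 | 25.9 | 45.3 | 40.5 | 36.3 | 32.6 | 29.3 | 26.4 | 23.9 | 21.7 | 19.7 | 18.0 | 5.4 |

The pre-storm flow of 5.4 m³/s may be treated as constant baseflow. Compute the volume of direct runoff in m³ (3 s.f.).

V ≈ 9.71 × 10^5 m³

Direct-runoff ordinates (Q − Q_b): 0.0, 9.6, 20.5, 39.9, 35.1, 30.9, 27.2, 23.9, 21.0, 18.5, 16.3, 14.3, 12.6, 0.0 m³/s.
ΣQ_DR = 269.8 m³/s.
With Δt = 1 h = 3600 s, V = ΣQ_DR · Δt = 269.8 × 3600 = 9.71 × 10^5 m³.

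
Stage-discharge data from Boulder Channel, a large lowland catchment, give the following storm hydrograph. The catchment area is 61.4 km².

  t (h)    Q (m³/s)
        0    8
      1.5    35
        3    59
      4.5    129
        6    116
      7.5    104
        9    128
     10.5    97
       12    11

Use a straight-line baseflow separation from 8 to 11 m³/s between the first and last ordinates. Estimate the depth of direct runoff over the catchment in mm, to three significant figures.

Direct runoff: 0.00, 26.62, 50.25, 119.88, 106.50, 94.12, 117.75, 86.38, 0.00 m³/s; ΣQ_DR = 601.5 m³/s.
V = ΣQ_DR · Δt = 601.5 × 5400 s = 3.248 × 10^6 m³.
Over A = 61.4 km², depth = V / A = 52.9 mm.

d ≈ 52.9 mm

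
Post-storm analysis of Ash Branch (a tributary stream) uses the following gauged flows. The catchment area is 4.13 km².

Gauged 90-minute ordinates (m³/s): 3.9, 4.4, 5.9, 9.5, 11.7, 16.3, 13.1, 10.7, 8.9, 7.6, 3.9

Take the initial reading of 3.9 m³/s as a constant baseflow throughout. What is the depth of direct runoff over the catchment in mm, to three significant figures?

d ≈ 69.3 mm

Direct runoff: 0.0, 0.5, 2.0, 5.6, 7.8, 12.4, 9.2, 6.8, 5.0, 3.7, 0.0 m³/s; ΣQ_DR = 53.00 m³/s.
V = ΣQ_DR · Δt = 53.00 × 5400 s = 2.862 × 10^5 m³.
Over A = 4.13 km², depth = V / A = 69.3 mm.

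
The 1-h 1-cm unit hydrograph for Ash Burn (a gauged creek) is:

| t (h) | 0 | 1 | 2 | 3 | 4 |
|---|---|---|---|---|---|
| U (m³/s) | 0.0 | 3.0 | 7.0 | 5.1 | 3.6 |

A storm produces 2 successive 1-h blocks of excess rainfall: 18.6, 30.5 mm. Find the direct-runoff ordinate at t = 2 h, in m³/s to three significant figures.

By discrete convolution, Q_j = Σ (P_i / 10 mm) · U_{j−i}.
At t = 2 h (j=2): Q = (18.6/10)·7.0 + (30.5/10)·3.0 = 22.2 m³/s.

Q ≈ 22.2 m³/s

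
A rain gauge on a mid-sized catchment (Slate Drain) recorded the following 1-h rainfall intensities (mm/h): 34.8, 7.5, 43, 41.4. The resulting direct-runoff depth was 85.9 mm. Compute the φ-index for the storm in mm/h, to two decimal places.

Only the 3 blocks with intensity above φ contribute runoff: 34.8, 43, 41.4 mm/h.
Σ(I−φ)·Δt = d  ⇒  (34.8+43+41.4 − 3φ)·1 = 85.9
φ = (119.2 − 85.9/1) / 3 = 11.10 mm/h.

φ ≈ 11.10 mm/h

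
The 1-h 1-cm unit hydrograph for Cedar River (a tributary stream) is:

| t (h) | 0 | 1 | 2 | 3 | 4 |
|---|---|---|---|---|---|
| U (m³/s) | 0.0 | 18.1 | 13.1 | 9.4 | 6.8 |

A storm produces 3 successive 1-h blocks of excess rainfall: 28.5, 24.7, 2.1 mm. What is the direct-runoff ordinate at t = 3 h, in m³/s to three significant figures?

By discrete convolution, Q_j = Σ (P_i / 10 mm) · U_{j−i}.
At t = 3 h (j=3): Q = (28.5/10)·9.4 + (24.7/10)·13.1 + (2.1/10)·18.1 = 62.9 m³/s.

Q ≈ 62.9 m³/s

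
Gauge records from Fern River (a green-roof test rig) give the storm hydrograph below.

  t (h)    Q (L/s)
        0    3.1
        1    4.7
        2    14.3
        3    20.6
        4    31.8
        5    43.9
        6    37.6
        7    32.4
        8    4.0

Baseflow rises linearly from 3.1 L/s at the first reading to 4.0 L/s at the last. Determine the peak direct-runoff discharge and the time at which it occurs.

Subtracting baseflow gives direct-runoff ordinates: 0.00, 1.49, 10.97, 17.16, 28.25, 40.24, 33.83, 28.51, 0.00 L/s.
The maximum is 40.24 L/s, occurring at the reading for t = 5 h.

Q_p = 40.24 L/s at t = 5 h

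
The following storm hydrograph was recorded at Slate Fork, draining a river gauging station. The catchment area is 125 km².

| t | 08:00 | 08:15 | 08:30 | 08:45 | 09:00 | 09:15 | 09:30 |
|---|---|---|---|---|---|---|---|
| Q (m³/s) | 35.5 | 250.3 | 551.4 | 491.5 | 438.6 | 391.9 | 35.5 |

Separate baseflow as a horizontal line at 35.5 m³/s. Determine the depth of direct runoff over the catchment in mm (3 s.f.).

d ≈ 14.0 mm

Direct runoff: 0.0, 214.8, 515.9, 456.0, 403.1, 356.4, 0.0 m³/s; ΣQ_DR = 1946 m³/s.
V = ΣQ_DR · Δt = 1946 × 900 s = 1.752 × 10^6 m³.
Over A = 125 km², depth = V / A = 14.0 mm.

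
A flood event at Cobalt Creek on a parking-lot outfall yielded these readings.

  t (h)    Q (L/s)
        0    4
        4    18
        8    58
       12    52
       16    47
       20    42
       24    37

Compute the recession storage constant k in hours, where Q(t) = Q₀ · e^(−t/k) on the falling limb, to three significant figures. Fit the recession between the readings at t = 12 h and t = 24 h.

k ≈ 35.3 h

On the falling limb, Q drops from 52 to 37 L/s between t = 12 h and t = 24 h (Δt = 12 h).
k = −Δt / ln(Q₂/Q₁) = −12 / ln(37/52) = 35.3 h.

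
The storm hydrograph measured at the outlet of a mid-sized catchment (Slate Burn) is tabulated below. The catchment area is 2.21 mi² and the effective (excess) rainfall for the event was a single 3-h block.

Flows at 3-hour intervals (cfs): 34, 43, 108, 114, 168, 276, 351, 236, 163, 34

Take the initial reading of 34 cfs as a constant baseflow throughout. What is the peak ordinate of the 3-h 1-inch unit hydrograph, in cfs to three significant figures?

Direct runoff: 0.0, 9.0, 74.0, 80.0, 134.0, 242.0, 317.0, 202.0, 129.0, 0.0 cfs; ΣQ_DR = 1187 cfs, peak = 317.0 cfs.
Runoff depth d = ΣQ_DR·Δt / A = 1187 × 10800 / (2.21 mi²) = 2.497 in.
The 1-inch UH is the DRH scaled by (1 in)/d, so U_p = 317.0 × 1/2.497 = 127 cfs.

U_p ≈ 127 cfs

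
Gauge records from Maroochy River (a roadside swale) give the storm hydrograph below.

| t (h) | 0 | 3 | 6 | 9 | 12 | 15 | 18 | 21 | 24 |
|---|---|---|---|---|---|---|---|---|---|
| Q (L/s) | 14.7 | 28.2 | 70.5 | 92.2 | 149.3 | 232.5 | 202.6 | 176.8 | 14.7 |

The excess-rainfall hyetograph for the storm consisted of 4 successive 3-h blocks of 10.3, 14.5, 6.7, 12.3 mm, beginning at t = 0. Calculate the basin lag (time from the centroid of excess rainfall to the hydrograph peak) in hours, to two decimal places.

t_L ≈ 9.06 h

Centroid of excess rainfall: t_c = Σ P_i·t̄_i / ΣP_i = 5.9384 h (block centres at 1.5, 4.5, 7.5, 10.5 h).
Hydrograph peak occurs at t = 15 h, so basin lag t_L = 15 − 5.9384 = 9.06 h.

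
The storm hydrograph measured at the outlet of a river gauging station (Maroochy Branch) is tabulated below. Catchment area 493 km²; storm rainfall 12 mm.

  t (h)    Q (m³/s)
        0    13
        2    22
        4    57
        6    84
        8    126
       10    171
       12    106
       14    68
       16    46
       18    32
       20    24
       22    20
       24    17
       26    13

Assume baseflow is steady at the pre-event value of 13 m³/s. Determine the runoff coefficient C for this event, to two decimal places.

C ≈ 0.75

ΣQ_DR = 617.0 m³/s; V = ΣQ_DR·Δt = 4.442 × 10^6 m³.
Runoff depth d = V / A = 9.011 mm.
C = d / P = 9.011 / 12 = 0.75.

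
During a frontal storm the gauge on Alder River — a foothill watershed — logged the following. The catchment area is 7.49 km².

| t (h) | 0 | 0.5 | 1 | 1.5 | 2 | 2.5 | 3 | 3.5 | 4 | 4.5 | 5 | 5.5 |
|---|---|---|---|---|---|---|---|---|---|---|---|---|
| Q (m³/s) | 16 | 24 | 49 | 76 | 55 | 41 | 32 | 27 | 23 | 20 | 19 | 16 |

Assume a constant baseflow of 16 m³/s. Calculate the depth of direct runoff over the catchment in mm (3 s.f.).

Direct runoff: 0.0, 8.0, 33.0, 60.0, 39.0, 25.0, 16.0, 11.0, 7.0, 4.0, 3.0, 0.0 m³/s; ΣQ_DR = 206.0 m³/s.
V = ΣQ_DR · Δt = 206.0 × 1800 s = 3.708 × 10^5 m³.
Over A = 7.49 km², depth = V / A = 49.5 mm.

d ≈ 49.5 mm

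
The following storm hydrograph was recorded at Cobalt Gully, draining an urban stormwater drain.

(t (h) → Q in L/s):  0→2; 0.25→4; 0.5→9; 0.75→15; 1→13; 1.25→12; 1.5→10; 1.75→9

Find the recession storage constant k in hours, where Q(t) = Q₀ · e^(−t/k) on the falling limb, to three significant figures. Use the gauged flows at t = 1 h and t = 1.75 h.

On the falling limb, Q drops from 13 to 9 L/s between t = 1 h and t = 1.75 h (Δt = 0.75 h).
k = −Δt / ln(Q₂/Q₁) = −0.75 / ln(9/13) = 2.04 h.

k ≈ 2.04 h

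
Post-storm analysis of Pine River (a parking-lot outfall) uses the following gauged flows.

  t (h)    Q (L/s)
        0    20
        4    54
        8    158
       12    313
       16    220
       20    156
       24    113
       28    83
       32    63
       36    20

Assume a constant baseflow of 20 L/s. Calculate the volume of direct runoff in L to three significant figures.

Direct-runoff ordinates (Q − Q_b): 0.0, 34.0, 138.0, 293.0, 200.0, 136.0, 93.0, 63.0, 43.0, 0.0 L/s.
ΣQ_DR = 1000 L/s.
With Δt = 4 h = 14400 s, V = ΣQ_DR · Δt = 1000 × 14400 = 1.44 × 10^7 L.

V ≈ 1.44 × 10^7 L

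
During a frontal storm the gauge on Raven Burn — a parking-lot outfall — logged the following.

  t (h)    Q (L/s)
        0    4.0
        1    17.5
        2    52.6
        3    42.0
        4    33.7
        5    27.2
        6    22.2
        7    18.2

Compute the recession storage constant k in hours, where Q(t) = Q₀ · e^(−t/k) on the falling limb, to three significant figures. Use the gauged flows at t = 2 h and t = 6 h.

k ≈ 4.64 h

On the falling limb, Q drops from 52.6 to 22.2 L/s between t = 2 h and t = 6 h (Δt = 4 h).
k = −Δt / ln(Q₂/Q₁) = −4 / ln(22.2/52.6) = 4.64 h.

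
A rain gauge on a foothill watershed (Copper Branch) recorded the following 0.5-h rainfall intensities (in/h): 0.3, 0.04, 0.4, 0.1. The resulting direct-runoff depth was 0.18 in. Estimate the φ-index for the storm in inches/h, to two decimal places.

φ ≈ 0.17 in/h

Only the 2 blocks with intensity above φ contribute runoff: 0.3, 0.4 in/h.
Σ(I−φ)·Δt = d  ⇒  (0.3+0.4 − 2φ)·0.5 = 0.18
φ = (0.7000 − 0.18/0.5) / 2 = 0.17 in/h.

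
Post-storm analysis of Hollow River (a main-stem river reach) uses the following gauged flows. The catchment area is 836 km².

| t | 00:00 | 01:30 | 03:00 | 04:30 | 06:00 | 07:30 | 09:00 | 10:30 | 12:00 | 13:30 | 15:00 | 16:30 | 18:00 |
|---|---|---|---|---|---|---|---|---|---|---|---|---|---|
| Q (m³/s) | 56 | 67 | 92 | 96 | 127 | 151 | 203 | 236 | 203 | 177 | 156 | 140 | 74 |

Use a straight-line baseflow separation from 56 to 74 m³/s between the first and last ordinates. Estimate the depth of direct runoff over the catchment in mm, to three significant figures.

d ≈ 6.03 mm

Direct runoff: 0.00, 9.50, 33.00, 35.50, 65.00, 87.50, 138.00, 169.50, 135.00, 107.50, 85.00, 67.50, 0.00 m³/s; ΣQ_DR = 933.0 m³/s.
V = ΣQ_DR · Δt = 933.0 × 5400 s = 5.038 × 10^6 m³.
Over A = 836 km², depth = V / A = 6.03 mm.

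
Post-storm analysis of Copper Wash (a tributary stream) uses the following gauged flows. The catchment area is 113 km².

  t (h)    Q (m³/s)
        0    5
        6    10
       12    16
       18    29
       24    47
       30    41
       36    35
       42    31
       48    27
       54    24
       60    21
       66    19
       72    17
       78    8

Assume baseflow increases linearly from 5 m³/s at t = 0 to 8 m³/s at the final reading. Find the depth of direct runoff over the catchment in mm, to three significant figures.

d ≈ 45.7 mm

Direct runoff: 0.00, 4.77, 10.54, 23.31, 41.08, 34.85, 28.62, 24.38, 20.15, 16.92, 13.69, 11.46, 9.23, 0.00 m³/s; ΣQ_DR = 239.0 m³/s.
V = ΣQ_DR · Δt = 239.0 × 21600 s = 5.162 × 10^6 m³.
Over A = 113 km², depth = V / A = 45.7 mm.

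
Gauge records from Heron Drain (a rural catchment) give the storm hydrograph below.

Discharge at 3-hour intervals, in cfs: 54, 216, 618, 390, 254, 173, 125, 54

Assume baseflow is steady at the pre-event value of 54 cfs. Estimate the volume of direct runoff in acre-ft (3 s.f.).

V ≈ 360 acre-ft

Direct-runoff ordinates (Q − Q_b): 0.0, 162.0, 564.0, 336.0, 200.0, 119.0, 71.0, 0.0 cfs.
ΣQ_DR = 1452 cfs.
With Δt = 3 h = 10800 s, V = ΣQ_DR · Δt = 1452 × 10800 = 1.57 × 10^7 ft³ = 360 acre-ft.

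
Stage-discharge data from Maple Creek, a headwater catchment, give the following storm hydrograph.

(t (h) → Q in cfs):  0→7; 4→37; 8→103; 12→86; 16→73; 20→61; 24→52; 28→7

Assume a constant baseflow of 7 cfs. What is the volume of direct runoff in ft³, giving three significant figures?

V ≈ 5.33 × 10^6 ft³

Direct-runoff ordinates (Q − Q_b): 0.0, 30.0, 96.0, 79.0, 66.0, 54.0, 45.0, 0.0 cfs.
ΣQ_DR = 370.0 cfs.
With Δt = 4 h = 14400 s, V = ΣQ_DR · Δt = 370.0 × 14400 = 5.33 × 10^6 ft³.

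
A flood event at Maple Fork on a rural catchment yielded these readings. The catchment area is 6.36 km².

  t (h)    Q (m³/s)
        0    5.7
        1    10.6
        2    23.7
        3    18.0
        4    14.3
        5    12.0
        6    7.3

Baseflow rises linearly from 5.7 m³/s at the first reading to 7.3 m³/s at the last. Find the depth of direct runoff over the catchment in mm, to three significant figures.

d ≈ 26.1 mm

Direct runoff: 0.00, 4.63, 17.47, 11.50, 7.53, 4.97, 0.00 m³/s; ΣQ_DR = 46.10 m³/s.
V = ΣQ_DR · Δt = 46.10 × 3600 s = 1.660 × 10^5 m³.
Over A = 6.36 km², depth = V / A = 26.1 mm.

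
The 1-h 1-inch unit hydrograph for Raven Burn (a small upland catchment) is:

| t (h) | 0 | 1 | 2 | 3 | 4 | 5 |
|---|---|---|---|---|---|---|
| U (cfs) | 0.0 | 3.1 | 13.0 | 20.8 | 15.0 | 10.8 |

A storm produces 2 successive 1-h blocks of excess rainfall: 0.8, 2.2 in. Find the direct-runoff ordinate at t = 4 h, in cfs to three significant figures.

By discrete convolution, Q_j = Σ (P_i / 1 in) · U_{j−i}.
At t = 4 h (j=4): Q = (0.8/1)·15.0 + (2.2/1)·20.8 = 57.8 cfs.

Q ≈ 57.8 cfs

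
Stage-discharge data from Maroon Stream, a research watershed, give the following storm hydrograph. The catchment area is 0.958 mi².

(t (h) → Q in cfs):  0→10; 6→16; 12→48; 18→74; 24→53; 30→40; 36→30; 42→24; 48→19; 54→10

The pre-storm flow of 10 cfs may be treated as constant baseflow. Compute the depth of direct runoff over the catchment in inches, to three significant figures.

Direct runoff: 0.0, 6.0, 38.0, 64.0, 43.0, 30.0, 20.0, 14.0, 9.0, 0.0 cfs; ΣQ_DR = 224.0 cfs.
V = ΣQ_DR · Δt = 224.0 × 21600 s = 4.838 × 10^6 ft³.
Over A = 0.958 mi², depth = V / A = 2.17 in.

d ≈ 2.17 in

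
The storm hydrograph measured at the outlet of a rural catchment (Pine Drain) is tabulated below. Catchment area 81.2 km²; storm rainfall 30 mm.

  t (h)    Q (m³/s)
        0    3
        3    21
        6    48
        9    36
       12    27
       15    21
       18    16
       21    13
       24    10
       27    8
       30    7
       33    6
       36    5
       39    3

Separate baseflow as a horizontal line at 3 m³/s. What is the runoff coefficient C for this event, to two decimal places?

C ≈ 0.81

ΣQ_DR = 182.0 m³/s; V = ΣQ_DR·Δt = 1.966 × 10^6 m³.
Runoff depth d = V / A = 24.21 mm.
C = d / P = 24.21 / 30 = 0.81.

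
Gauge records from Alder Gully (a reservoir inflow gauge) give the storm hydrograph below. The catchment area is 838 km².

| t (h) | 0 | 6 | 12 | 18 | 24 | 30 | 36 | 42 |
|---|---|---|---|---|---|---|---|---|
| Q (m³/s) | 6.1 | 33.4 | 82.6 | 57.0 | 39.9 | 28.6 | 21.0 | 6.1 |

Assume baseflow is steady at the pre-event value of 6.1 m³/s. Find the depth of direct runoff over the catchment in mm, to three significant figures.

Direct runoff: 0.0, 27.3, 76.5, 50.9, 33.8, 22.5, 14.9, 0.0 m³/s; ΣQ_DR = 225.9 m³/s.
V = ΣQ_DR · Δt = 225.9 × 21600 s = 4.879 × 10^6 m³.
Over A = 838 km², depth = V / A = 5.82 mm.

d ≈ 5.82 mm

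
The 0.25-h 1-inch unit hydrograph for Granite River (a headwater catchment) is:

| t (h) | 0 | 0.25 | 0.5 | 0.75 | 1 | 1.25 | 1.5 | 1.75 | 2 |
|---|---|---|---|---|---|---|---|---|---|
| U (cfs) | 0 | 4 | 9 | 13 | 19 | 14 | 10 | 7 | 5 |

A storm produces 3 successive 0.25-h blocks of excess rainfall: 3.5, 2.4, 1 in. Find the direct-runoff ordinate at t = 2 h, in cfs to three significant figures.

By discrete convolution, Q_j = Σ (P_i / 1 in) · U_{j−i}.
At t = 2 h (j=8): Q = (3.5/1)·5 + (2.4/1)·7 + (1/1)·10 = 44.3 cfs.

Q ≈ 44.3 cfs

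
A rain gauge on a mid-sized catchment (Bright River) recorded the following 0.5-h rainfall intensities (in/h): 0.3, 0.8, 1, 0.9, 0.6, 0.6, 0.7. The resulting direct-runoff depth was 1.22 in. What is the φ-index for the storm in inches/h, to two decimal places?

Only the 6 blocks with intensity above φ contribute runoff: 0.8, 1, 0.9, 0.6, 0.6, 0.7 in/h.
Σ(I−φ)·Δt = d  ⇒  (0.8+1+0.9+0.6+0.6+0.7 − 6φ)·0.5 = 1.22
φ = (4.600 − 1.22/0.5) / 6 = 0.36 in/h.

φ ≈ 0.36 in/h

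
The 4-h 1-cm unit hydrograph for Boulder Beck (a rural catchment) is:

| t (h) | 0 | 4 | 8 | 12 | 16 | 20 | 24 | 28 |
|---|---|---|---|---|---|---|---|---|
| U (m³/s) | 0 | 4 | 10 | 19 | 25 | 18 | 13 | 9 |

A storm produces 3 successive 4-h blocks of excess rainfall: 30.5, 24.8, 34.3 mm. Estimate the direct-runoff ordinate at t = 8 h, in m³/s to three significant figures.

By discrete convolution, Q_j = Σ (P_i / 10 mm) · U_{j−i}.
At t = 8 h (j=2): Q = (30.5/10)·10 + (24.8/10)·4 + (34.3/10)·0 = 40.4 m³/s.

Q ≈ 40.4 m³/s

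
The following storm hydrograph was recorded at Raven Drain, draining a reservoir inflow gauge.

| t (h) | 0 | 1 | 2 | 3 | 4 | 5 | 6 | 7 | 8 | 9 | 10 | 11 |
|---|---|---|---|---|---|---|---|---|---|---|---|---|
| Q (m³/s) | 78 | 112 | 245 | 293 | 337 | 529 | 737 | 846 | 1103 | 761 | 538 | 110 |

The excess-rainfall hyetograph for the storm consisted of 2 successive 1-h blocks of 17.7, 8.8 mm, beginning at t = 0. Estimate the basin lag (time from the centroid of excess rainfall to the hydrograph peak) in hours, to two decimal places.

t_L ≈ 7.17 h

Centroid of excess rainfall: t_c = Σ P_i·t̄_i / ΣP_i = 0.8321 h (block centres at 0.5, 1.5 h).
Hydrograph peak occurs at t = 8 h, so basin lag t_L = 8 − 0.8321 = 7.17 h.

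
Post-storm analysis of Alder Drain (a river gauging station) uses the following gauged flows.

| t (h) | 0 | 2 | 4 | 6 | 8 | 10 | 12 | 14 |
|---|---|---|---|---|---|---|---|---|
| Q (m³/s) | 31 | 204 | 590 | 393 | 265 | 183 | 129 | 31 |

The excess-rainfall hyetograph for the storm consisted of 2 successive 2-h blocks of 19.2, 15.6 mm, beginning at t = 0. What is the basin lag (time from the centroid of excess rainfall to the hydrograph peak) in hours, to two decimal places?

t_L ≈ 2.10 h

Centroid of excess rainfall: t_c = Σ P_i·t̄_i / ΣP_i = 1.8966 h (block centres at 1, 3 h).
Hydrograph peak occurs at t = 4 h, so basin lag t_L = 4 − 1.8966 = 2.10 h.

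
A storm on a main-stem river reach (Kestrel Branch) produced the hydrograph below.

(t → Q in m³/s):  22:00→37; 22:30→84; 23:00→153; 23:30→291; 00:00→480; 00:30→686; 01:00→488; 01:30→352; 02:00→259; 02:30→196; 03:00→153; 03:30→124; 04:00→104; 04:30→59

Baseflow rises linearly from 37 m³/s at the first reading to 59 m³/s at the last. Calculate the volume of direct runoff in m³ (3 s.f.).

V ≈ 5.03 × 10^6 m³

Direct-runoff ordinates (Q − Q_b): 0.00, 45.31, 112.62, 248.92, 436.23, 640.54, 440.85, 303.15, 208.46, 143.77, 99.08, 68.38, 46.69, 0.00 m³/s.
ΣQ_DR = 2794 m³/s.
With Δt = 0.5 h = 1800 s, V = ΣQ_DR · Δt = 2794 × 1800 = 5.03 × 10^6 m³.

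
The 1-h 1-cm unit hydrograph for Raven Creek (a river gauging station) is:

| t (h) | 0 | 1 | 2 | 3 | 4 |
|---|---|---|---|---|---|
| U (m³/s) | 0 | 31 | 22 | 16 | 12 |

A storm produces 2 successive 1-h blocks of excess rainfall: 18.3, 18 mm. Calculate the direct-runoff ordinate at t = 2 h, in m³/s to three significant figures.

Q ≈ 96.1 m³/s

By discrete convolution, Q_j = Σ (P_i / 10 mm) · U_{j−i}.
At t = 2 h (j=2): Q = (18.3/10)·22 + (18/10)·31 = 96.1 m³/s.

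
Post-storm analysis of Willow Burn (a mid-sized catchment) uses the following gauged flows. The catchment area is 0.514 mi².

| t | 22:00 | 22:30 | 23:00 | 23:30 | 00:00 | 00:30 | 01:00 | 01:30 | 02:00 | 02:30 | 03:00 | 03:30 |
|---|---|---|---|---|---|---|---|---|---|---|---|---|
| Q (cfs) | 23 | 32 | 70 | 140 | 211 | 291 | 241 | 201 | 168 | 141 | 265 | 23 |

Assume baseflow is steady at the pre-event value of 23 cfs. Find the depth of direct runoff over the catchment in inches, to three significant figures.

d ≈ 2.31 in

Direct runoff: 0.0, 9.0, 47.0, 117.0, 188.0, 268.0, 218.0, 178.0, 145.0, 118.0, 242.0, 0.0 cfs; ΣQ_DR = 1530 cfs.
V = ΣQ_DR · Δt = 1530 × 1800 s = 2.754 × 10^6 ft³.
Over A = 0.514 mi², depth = V / A = 2.31 in.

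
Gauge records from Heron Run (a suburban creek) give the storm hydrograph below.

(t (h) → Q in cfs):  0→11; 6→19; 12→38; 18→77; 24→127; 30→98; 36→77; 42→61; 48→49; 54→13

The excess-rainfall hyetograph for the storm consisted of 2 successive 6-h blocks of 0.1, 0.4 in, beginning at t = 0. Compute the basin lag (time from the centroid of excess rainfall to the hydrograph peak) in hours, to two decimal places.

Centroid of excess rainfall: t_c = Σ P_i·t̄_i / ΣP_i = 7.8000 h (block centres at 3, 9 h).
Hydrograph peak occurs at t = 24 h, so basin lag t_L = 24 − 7.8000 = 16.20 h.

t_L ≈ 16.20 h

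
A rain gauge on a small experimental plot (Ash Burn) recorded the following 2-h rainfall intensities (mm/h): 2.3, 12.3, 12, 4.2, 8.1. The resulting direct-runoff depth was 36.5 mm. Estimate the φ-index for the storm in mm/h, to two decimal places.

φ ≈ 4.72 mm/h

Only the 3 blocks with intensity above φ contribute runoff: 12.3, 12, 8.1 mm/h.
Σ(I−φ)·Δt = d  ⇒  (12.3+12+8.1 − 3φ)·2 = 36.5
φ = (32.40 − 36.5/2) / 3 = 4.72 mm/h.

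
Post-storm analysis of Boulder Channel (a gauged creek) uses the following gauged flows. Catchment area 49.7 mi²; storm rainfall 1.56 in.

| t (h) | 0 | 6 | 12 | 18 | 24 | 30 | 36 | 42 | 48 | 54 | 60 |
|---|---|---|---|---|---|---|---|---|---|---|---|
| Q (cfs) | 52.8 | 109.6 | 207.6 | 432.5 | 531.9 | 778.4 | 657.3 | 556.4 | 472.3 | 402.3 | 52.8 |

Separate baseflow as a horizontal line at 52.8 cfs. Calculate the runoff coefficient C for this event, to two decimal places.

C ≈ 0.44

ΣQ_DR = 3673 cfs; V = ΣQ_DR·Δt = 7.934 × 10^7 ft³.
Runoff depth d = V / A = 0.6871 in.
C = d / P = 0.6871 / 1.56 = 0.44.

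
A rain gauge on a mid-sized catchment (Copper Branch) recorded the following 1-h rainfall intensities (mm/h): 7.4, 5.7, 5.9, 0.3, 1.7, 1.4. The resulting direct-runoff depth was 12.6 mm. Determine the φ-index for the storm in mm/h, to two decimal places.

Only the 3 blocks with intensity above φ contribute runoff: 7.4, 5.7, 5.9 mm/h.
Σ(I−φ)·Δt = d  ⇒  (7.4+5.7+5.9 − 3φ)·1 = 12.6
φ = (19.00 − 12.6/1) / 3 = 2.13 mm/h.

φ ≈ 2.13 mm/h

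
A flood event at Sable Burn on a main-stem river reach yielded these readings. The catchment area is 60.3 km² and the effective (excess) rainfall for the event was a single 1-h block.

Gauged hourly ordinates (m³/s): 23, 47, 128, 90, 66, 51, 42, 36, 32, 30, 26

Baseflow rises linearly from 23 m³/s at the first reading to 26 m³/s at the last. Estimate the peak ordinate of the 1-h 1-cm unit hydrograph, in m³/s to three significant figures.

U_p ≈ 58.0 m³/s

Direct runoff: 0.00, 23.70, 104.40, 66.10, 41.80, 26.50, 17.20, 10.90, 6.60, 4.30, 0.00 m³/s; ΣQ_DR = 301.5 m³/s, peak = 104.40 m³/s.
Runoff depth d = ΣQ_DR·Δt / A = 301.5 × 3600 / (60.3 km²) = 18.00 mm.
The 1-cm UH is the DRH scaled by (10 mm)/d, so U_p = 104.40 × 10/18.00 = 58.0 m³/s.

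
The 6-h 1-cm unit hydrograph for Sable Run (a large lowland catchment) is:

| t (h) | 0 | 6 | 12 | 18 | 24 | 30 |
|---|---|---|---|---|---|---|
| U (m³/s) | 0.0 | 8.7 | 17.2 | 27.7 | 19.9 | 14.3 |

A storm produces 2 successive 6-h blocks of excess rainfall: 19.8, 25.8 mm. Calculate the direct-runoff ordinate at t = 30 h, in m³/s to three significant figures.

By discrete convolution, Q_j = Σ (P_i / 10 mm) · U_{j−i}.
At t = 30 h (j=5): Q = (19.8/10)·14.3 + (25.8/10)·19.9 = 79.7 m³/s.

Q ≈ 79.7 m³/s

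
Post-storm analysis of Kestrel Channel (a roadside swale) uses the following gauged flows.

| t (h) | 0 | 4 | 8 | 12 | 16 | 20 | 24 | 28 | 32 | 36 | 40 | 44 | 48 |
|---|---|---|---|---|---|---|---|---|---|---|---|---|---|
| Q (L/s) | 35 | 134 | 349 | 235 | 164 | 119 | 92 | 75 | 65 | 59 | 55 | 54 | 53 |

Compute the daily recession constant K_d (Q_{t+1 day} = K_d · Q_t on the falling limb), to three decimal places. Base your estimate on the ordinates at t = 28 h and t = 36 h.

Between t = 28 h and t = 36 h the flow falls from 75 to 59 L/s over 2×4 h = 8 h.
Per-interval ratio K = (59/75)^(1/2) = 0.8869; K_d = K^(24/4) = 0.487.

K_d ≈ 0.487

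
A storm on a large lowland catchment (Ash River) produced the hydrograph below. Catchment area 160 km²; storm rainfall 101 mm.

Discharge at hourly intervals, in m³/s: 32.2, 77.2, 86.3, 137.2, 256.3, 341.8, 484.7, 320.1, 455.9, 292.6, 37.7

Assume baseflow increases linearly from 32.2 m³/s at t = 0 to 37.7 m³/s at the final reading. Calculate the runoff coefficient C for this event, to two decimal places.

C ≈ 0.48

ΣQ_DR = 2138 m³/s; V = ΣQ_DR·Δt = 7.695 × 10^6 m³.
Runoff depth d = V / A = 48.09 mm.
C = d / P = 48.09 / 101 = 0.48.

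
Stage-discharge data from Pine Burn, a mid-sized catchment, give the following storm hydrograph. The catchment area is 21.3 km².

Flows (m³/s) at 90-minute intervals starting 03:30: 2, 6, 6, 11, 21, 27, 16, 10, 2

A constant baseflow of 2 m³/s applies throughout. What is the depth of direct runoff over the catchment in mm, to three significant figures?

Direct runoff: 0.0, 4.0, 4.0, 9.0, 19.0, 25.0, 14.0, 8.0, 0.0 m³/s; ΣQ_DR = 83.00 m³/s.
V = ΣQ_DR · Δt = 83.00 × 5400 s = 4.482 × 10^5 m³.
Over A = 21.3 km², depth = V / A = 21.0 mm.

d ≈ 21.0 mm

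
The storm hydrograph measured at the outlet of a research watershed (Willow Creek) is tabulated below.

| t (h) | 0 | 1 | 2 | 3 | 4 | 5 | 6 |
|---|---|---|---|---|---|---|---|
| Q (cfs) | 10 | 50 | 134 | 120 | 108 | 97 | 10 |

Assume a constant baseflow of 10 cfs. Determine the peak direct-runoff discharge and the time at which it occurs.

Subtracting baseflow gives direct-runoff ordinates: 0.0, 40.0, 124.0, 110.0, 98.0, 87.0, 0.0 cfs.
The maximum is 124.0 cfs, occurring at the reading for t = 2 h.

Q_p = 124.0 cfs at t = 2 h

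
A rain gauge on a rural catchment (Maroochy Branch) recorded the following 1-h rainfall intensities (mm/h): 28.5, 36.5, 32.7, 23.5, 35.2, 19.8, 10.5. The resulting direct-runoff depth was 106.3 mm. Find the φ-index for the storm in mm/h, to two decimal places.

Only the 6 blocks with intensity above φ contribute runoff: 28.5, 36.5, 32.7, 23.5, 35.2, 19.8 mm/h.
Σ(I−φ)·Δt = d  ⇒  (28.5+36.5+32.7+23.5+35.2+19.8 − 6φ)·1 = 106.3
φ = (176.2 − 106.3/1) / 6 = 11.65 mm/h.

φ ≈ 11.65 mm/h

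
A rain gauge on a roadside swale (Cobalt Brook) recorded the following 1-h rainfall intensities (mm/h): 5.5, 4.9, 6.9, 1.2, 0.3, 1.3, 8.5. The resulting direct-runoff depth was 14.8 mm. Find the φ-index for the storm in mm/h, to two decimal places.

Only the 4 blocks with intensity above φ contribute runoff: 5.5, 4.9, 6.9, 8.5 mm/h.
Σ(I−φ)·Δt = d  ⇒  (5.5+4.9+6.9+8.5 − 4φ)·1 = 14.8
φ = (25.80 − 14.8/1) / 4 = 2.75 mm/h.

φ ≈ 2.75 mm/h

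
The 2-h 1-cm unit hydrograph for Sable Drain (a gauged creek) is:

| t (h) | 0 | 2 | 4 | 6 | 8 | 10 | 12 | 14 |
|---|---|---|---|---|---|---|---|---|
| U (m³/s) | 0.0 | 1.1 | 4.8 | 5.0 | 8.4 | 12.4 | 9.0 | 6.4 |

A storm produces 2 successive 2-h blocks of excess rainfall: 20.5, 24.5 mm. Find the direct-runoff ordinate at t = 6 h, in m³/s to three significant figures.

Q ≈ 22.0 m³/s

By discrete convolution, Q_j = Σ (P_i / 10 mm) · U_{j−i}.
At t = 6 h (j=3): Q = (20.5/10)·5.0 + (24.5/10)·4.8 = 22.0 m³/s.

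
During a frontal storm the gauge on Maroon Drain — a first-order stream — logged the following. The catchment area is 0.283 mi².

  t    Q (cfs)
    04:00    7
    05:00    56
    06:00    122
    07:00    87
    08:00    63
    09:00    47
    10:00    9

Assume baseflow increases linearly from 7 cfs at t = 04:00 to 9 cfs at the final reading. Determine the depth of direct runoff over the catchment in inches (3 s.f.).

d ≈ 1.83 in

Direct runoff: 0.00, 48.67, 114.33, 79.00, 54.67, 38.33, 0.00 cfs; ΣQ_DR = 335.0 cfs.
V = ΣQ_DR · Δt = 335.0 × 3600 s = 1.206 × 10^6 ft³.
Over A = 0.283 mi², depth = V / A = 1.83 in.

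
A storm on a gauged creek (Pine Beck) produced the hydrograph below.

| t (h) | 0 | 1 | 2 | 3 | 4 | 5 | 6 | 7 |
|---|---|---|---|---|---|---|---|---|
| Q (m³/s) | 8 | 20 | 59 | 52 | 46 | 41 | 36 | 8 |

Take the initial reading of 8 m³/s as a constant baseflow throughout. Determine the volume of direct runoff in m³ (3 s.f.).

Direct-runoff ordinates (Q − Q_b): 0.0, 12.0, 51.0, 44.0, 38.0, 33.0, 28.0, 0.0 m³/s.
ΣQ_DR = 206.0 m³/s.
With Δt = 1 h = 3600 s, V = ΣQ_DR · Δt = 206.0 × 3600 = 7.42 × 10^5 m³.

V ≈ 7.42 × 10^5 m³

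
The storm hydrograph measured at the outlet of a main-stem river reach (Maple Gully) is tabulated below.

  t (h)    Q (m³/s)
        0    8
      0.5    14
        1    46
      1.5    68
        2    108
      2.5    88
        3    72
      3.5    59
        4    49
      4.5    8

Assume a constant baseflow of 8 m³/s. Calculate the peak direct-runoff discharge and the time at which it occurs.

Q_p = 100.0 m³/s at t = 2 h

Subtracting baseflow gives direct-runoff ordinates: 0.0, 6.0, 38.0, 60.0, 100.0, 80.0, 64.0, 51.0, 41.0, 0.0 m³/s.
The maximum is 100.0 m³/s, occurring at the reading for t = 2 h.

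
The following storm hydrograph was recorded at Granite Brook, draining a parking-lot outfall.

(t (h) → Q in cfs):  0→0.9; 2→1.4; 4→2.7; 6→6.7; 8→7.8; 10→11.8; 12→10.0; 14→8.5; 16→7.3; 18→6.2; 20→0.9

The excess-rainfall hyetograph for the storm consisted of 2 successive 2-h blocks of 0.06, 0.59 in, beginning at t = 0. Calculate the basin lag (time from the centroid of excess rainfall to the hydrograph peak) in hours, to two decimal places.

t_L ≈ 7.18 h

Centroid of excess rainfall: t_c = Σ P_i·t̄_i / ΣP_i = 2.8154 h (block centres at 1, 3 h).
Hydrograph peak occurs at t = 10 h, so basin lag t_L = 10 − 2.8154 = 7.18 h.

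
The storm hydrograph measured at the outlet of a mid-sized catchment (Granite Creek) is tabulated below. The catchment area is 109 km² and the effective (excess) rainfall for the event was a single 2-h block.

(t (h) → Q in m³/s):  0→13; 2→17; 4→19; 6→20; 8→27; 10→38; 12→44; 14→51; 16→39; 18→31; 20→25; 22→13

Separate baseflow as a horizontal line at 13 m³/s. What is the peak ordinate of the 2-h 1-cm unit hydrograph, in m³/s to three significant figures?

U_p ≈ 31.8 m³/s

Direct runoff: 0.0, 4.0, 6.0, 7.0, 14.0, 25.0, 31.0, 38.0, 26.0, 18.0, 12.0, 0.0 m³/s; ΣQ_DR = 181.0 m³/s, peak = 38.0 m³/s.
Runoff depth d = ΣQ_DR·Δt / A = 181.0 × 7200 / (109 km²) = 11.96 mm.
The 1-cm UH is the DRH scaled by (10 mm)/d, so U_p = 38.0 × 10/11.96 = 31.8 m³/s.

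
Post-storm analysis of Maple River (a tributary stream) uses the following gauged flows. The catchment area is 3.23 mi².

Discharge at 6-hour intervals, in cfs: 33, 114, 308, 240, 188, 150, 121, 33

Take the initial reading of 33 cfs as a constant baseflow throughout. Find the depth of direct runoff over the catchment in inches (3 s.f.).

Direct runoff: 0.0, 81.0, 275.0, 207.0, 155.0, 117.0, 88.0, 0.0 cfs; ΣQ_DR = 923.0 cfs.
V = ΣQ_DR · Δt = 923.0 × 21600 s = 1.994 × 10^7 ft³.
Over A = 3.23 mi², depth = V / A = 2.66 in.

d ≈ 2.66 in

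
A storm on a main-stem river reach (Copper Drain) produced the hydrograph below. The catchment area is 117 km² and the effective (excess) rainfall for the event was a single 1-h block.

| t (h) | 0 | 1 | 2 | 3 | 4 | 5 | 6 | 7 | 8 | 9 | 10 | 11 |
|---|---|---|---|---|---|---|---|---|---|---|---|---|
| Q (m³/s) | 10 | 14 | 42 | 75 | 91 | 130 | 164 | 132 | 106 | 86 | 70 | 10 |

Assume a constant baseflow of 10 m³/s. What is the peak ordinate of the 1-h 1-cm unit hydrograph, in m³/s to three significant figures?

Direct runoff: 0.0, 4.0, 32.0, 65.0, 81.0, 120.0, 154.0, 122.0, 96.0, 76.0, 60.0, 0.0 m³/s; ΣQ_DR = 810.0 m³/s, peak = 154.0 m³/s.
Runoff depth d = ΣQ_DR·Δt / A = 810.0 × 3600 / (117 km²) = 24.92 mm.
The 1-cm UH is the DRH scaled by (10 mm)/d, so U_p = 154.0 × 10/24.92 = 61.8 m³/s.

U_p ≈ 61.8 m³/s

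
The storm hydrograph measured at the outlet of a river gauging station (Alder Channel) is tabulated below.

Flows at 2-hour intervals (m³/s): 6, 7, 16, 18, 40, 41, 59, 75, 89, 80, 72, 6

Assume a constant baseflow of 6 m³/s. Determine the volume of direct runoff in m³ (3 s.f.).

V ≈ 3.15 × 10^6 m³

Direct-runoff ordinates (Q − Q_b): 0.0, 1.0, 10.0, 12.0, 34.0, 35.0, 53.0, 69.0, 83.0, 74.0, 66.0, 0.0 m³/s.
ΣQ_DR = 437.0 m³/s.
With Δt = 2 h = 7200 s, V = ΣQ_DR · Δt = 437.0 × 7200 = 3.15 × 10^6 m³.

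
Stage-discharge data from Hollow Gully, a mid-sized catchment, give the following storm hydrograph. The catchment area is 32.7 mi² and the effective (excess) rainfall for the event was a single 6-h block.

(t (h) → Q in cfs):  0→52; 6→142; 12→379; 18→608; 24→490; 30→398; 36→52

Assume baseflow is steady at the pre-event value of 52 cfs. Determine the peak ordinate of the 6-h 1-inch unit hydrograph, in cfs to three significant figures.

Direct runoff: 0.0, 90.0, 327.0, 556.0, 438.0, 346.0, 0.0 cfs; ΣQ_DR = 1757 cfs, peak = 556.0 cfs.
Runoff depth d = ΣQ_DR·Δt / A = 1757 × 21600 / (32.7 mi²) = 0.4996 in.
The 1-inch UH is the DRH scaled by (1 in)/d, so U_p = 556.0 × 1/0.4996 = 1110 cfs.

U_p ≈ 1110 cfs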